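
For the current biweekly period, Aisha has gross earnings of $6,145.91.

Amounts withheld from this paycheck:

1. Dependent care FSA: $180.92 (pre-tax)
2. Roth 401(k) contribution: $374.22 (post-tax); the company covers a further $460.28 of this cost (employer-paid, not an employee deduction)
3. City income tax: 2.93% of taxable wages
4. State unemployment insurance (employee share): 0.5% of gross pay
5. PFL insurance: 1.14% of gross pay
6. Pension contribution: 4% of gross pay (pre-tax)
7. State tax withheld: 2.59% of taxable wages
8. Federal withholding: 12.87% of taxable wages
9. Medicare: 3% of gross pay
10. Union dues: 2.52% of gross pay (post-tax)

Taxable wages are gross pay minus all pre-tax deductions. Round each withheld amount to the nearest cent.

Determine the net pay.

$3,853.13

Pension contribution: $6,145.91 × 0.04 = $245.84
Dependent care FSA: $180.92
Pre-tax total = $245.84 + $180.92 = $426.76
Taxable wages = $6,145.91 − $426.76 = $5,719.15
City income tax: $5,719.15 × 0.0293 = $167.57
State tax withheld: $5,719.15 × 0.0259 = $148.13
Federal withholding: $5,719.15 × 0.1287 = $736.05
State unemployment insurance (employee share): $6,145.91 × 0.005 = $30.73
Medicare: $6,145.91 × 0.03 = $184.38
PFL insurance: $6,145.91 × 0.0114 = $70.06
Union dues: $6,145.91 × 0.0252 = $154.88
Roth 401(k) contribution: $374.22
(Employer's $460.28 toward Roth 401(k) contribution is not withheld from the employee.)
Total deductions = $245.84 + $180.92 + $167.57 + $148.13 + $736.05 + $30.73 + $184.38 + $70.06 + $154.88 + $374.22 = $2,292.78
Net pay = $6,145.91 − $2,292.78 = $3,853.13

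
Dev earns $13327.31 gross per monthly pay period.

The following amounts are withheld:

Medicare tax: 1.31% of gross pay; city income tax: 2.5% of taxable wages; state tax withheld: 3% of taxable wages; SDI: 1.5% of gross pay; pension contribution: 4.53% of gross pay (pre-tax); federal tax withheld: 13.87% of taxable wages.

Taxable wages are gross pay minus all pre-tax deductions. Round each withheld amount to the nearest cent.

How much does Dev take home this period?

Pension contribution: $13327.31 × 0.0453 = $603.73
Taxable wages = $13327.31 − $603.73 = $12723.58
City income tax: $12723.58 × 0.025 = $318.09
Federal tax withheld: $12723.58 × 0.1387 = $1764.76
State tax withheld: $12723.58 × 0.03 = $381.71
Medicare tax: $13327.31 × 0.0131 = $174.59
SDI: $13327.31 × 0.015 = $199.91
Total deductions = $603.73 + $318.09 + $1764.76 + $381.71 + $174.59 + $199.91 = $3442.79
Net pay = $13327.31 − $3442.79 = $9884.52

$9884.52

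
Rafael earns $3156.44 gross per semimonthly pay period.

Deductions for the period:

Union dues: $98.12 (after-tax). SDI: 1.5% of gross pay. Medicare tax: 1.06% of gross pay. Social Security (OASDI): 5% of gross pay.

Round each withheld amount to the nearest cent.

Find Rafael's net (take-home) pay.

$2819.69

Social Security (OASDI): $3156.44 × 0.05 = $157.82
Medicare tax: $3156.44 × 0.0106 = $33.46
SDI: $3156.44 × 0.015 = $47.35
Union dues: $98.12
Total deductions = $157.82 + $33.46 + $47.35 + $98.12 = $336.75
Net pay = $3156.44 − $336.75 = $2819.69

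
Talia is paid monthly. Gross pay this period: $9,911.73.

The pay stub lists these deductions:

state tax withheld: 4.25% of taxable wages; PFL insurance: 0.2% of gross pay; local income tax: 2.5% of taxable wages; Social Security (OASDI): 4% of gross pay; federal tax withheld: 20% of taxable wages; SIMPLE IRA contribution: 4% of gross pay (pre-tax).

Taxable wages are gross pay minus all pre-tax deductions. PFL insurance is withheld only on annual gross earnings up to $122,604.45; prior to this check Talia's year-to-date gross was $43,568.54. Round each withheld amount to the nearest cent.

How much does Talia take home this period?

SIMPLE IRA contribution: $9,911.73 × 0.04 = $396.47
Taxable wages = $9,911.73 − $396.47 = $9,515.26
Local income tax: $9,515.26 × 0.025 = $237.88
Federal tax withheld: $9,515.26 × 0.2 = $1,903.05
State tax withheld: $9,515.26 × 0.0425 = $404.40
PFL insurance: cap not yet reached, full $9,911.73 is subject → $9,911.73 × 0.002 = $19.82
Social Security (OASDI): $9,911.73 × 0.04 = $396.47
Total deductions = $396.47 + $237.88 + $1,903.05 + $404.40 + $19.82 + $396.47 = $3,358.09
Net pay = $9,911.73 − $3,358.09 = $6,553.64

$6,553.64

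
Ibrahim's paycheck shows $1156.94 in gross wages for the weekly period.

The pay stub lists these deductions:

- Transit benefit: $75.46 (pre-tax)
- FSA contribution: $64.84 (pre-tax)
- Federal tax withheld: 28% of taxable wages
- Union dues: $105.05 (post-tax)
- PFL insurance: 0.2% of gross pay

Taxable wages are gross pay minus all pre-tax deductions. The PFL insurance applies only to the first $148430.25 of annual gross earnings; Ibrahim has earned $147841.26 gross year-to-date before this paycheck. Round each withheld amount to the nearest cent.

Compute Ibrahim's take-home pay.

FSA contribution: $64.84
Transit benefit: $75.46
Pre-tax total = $64.84 + $75.46 = $140.30
Taxable wages = $1156.94 − $140.30 = $1016.64
Federal tax withheld: $1016.64 × 0.28 = $284.66
PFL insurance: only $148430.25 − $147841.26 = $588.99 of this check is subject → $588.99 × 0.002 = $1.18
Union dues: $105.05
Total deductions = $64.84 + $75.46 + $284.66 + $1.18 + $105.05 = $531.19
Net pay = $1156.94 − $531.19 = $625.75

$625.75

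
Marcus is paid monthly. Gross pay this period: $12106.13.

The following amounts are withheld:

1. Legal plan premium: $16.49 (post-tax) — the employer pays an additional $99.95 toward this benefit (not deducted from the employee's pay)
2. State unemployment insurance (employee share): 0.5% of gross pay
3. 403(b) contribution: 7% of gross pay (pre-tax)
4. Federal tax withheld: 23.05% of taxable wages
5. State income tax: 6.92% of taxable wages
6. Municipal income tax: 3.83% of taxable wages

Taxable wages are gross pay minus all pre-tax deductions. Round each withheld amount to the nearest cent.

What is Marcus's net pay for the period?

$7376.24

403(b) contribution: $12106.13 × 0.07 = $847.43
Taxable wages = $12106.13 − $847.43 = $11258.70
Municipal income tax: $11258.70 × 0.0383 = $431.21
State income tax: $11258.70 × 0.0692 = $779.10
Federal tax withheld: $11258.70 × 0.2305 = $2595.13
State unemployment insurance (employee share): $12106.13 × 0.005 = $60.53
Legal plan premium: $16.49
(Employer's $99.95 toward legal plan premium is not withheld from the employee.)
Total deductions = $847.43 + $431.21 + $779.10 + $2595.13 + $60.53 + $16.49 = $4729.89
Net pay = $12106.13 − $4729.89 = $7376.24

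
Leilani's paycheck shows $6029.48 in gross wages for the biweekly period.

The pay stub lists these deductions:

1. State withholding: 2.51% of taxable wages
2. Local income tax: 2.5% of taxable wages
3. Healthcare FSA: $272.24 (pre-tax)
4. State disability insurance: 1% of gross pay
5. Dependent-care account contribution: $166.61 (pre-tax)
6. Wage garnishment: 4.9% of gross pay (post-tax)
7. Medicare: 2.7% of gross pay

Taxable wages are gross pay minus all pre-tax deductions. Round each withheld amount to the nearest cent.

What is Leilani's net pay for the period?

Healthcare FSA: $272.24
Dependent-care account contribution: $166.61
Pre-tax total = $272.24 + $166.61 = $438.85
Taxable wages = $6029.48 − $438.85 = $5590.63
State withholding: $5590.63 × 0.0251 = $140.32
Local income tax: $5590.63 × 0.025 = $139.77
Medicare: $6029.48 × 0.027 = $162.80
State disability insurance: $6029.48 × 0.01 = $60.29
Wage garnishment: $6029.48 × 0.049 = $295.44
Total deductions = $272.24 + $166.61 + $140.32 + $139.77 + $162.80 + $60.29 + $295.44 = $1237.47
Net pay = $6029.48 − $1237.47 = $4792.01

$4792.01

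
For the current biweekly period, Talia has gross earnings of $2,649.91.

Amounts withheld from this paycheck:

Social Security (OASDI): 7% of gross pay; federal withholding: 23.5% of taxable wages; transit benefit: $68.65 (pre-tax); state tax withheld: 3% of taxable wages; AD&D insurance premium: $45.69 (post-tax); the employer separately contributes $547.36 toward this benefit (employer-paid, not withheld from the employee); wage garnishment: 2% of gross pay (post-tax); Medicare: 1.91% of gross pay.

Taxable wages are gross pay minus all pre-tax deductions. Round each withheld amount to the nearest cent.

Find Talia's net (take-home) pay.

$1,562.43

Transit benefit: $68.65
Taxable wages = $2,649.91 − $68.65 = $2,581.26
State tax withheld: $2,581.26 × 0.03 = $77.44
Federal withholding: $2,581.26 × 0.235 = $606.60
Social Security (OASDI): $2,649.91 × 0.07 = $185.49
Medicare: $2,649.91 × 0.0191 = $50.61
Wage garnishment: $2,649.91 × 0.02 = $53.00
AD&D insurance premium: $45.69
(Employer's $547.36 toward AD&D insurance premium is not withheld from the employee.)
Total deductions = $68.65 + $77.44 + $606.60 + $185.49 + $50.61 + $53.00 + $45.69 = $1,087.48
Net pay = $2,649.91 − $1,087.48 = $1,562.43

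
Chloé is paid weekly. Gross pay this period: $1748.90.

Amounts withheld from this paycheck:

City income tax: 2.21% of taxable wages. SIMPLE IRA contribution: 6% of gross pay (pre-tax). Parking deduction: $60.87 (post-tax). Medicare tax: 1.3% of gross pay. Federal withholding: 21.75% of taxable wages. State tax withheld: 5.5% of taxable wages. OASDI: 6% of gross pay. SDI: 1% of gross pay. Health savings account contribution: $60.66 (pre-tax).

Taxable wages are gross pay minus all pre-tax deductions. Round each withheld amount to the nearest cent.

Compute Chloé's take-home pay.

$910.84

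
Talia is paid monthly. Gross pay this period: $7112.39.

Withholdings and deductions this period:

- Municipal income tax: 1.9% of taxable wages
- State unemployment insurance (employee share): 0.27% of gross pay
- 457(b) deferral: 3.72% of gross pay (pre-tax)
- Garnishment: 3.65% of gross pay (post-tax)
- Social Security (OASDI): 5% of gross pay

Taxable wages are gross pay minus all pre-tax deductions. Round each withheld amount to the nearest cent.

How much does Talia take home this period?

457(b) deferral: $7112.39 × 0.0372 = $264.58
Taxable wages = $7112.39 − $264.58 = $6847.81
Municipal income tax: $6847.81 × 0.019 = $130.11
Social Security (OASDI): $7112.39 × 0.05 = $355.62
State unemployment insurance (employee share): $7112.39 × 0.0027 = $19.20
Garnishment: $7112.39 × 0.0365 = $259.60
Total deductions = $264.58 + $130.11 + $355.62 + $19.20 + $259.60 = $1029.11
Net pay = $7112.39 − $1029.11 = $6083.28

$6083.28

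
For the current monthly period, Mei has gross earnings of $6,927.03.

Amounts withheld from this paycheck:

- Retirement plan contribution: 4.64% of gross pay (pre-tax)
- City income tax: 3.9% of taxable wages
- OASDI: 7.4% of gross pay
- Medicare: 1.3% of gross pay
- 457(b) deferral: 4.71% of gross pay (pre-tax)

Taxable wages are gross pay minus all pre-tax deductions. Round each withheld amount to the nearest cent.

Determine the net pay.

Retirement plan contribution: $6,927.03 × 0.0464 = $321.41
457(b) deferral: $6,927.03 × 0.0471 = $326.26
Pre-tax total = $321.41 + $326.26 = $647.67
Taxable wages = $6,927.03 − $647.67 = $6,279.36
City income tax: $6,279.36 × 0.039 = $244.90
Medicare: $6,927.03 × 0.013 = $90.05
OASDI: $6,927.03 × 0.074 = $512.60
Total deductions = $321.41 + $326.26 + $244.90 + $90.05 + $512.60 = $1,495.22
Net pay = $6,927.03 − $1,495.22 = $5,431.81

$5,431.81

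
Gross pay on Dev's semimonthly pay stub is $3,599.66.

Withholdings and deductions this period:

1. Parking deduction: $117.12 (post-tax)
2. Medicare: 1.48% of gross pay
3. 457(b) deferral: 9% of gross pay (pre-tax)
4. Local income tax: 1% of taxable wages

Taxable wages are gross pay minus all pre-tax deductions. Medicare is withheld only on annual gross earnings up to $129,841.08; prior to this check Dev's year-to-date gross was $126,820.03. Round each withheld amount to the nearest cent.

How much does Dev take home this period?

457(b) deferral: $3,599.66 × 0.09 = $323.97
Taxable wages = $3,599.66 − $323.97 = $3,275.69
Local income tax: $3,275.69 × 0.01 = $32.76
Medicare: only $129,841.08 − $126,820.03 = $3,021.05 of this check is subject → $3,021.05 × 0.0148 = $44.71
Parking deduction: $117.12
Total deductions = $323.97 + $32.76 + $44.71 + $117.12 = $518.56
Net pay = $3,599.66 − $518.56 = $3,081.10

$3,081.10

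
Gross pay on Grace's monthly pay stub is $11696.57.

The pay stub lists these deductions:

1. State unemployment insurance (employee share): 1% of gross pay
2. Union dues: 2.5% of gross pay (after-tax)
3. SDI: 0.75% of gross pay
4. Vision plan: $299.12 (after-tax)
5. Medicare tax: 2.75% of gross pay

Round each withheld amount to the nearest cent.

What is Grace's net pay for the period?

$10578.69

Medicare tax: $11696.57 × 0.0275 = $321.66
SDI: $11696.57 × 0.0075 = $87.72
State unemployment insurance (employee share): $11696.57 × 0.01 = $116.97
Union dues: $11696.57 × 0.025 = $292.41
Vision plan: $299.12
Total deductions = $321.66 + $87.72 + $116.97 + $292.41 + $299.12 = $1117.88
Net pay = $11696.57 − $1117.88 = $10578.69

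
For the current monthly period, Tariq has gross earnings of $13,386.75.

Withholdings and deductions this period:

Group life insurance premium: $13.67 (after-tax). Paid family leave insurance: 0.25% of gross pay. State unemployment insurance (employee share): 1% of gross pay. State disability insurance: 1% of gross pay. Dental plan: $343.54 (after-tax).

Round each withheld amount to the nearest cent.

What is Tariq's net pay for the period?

State disability insurance: $13,386.75 × 0.01 = $133.87
Paid family leave insurance: $13,386.75 × 0.0025 = $33.47
State unemployment insurance (employee share): $13,386.75 × 0.01 = $133.87
Group life insurance premium: $13.67
Dental plan: $343.54
Total deductions = $133.87 + $33.47 + $133.87 + $13.67 + $343.54 = $658.42
Net pay = $13,386.75 − $658.42 = $12,728.33

$12,728.33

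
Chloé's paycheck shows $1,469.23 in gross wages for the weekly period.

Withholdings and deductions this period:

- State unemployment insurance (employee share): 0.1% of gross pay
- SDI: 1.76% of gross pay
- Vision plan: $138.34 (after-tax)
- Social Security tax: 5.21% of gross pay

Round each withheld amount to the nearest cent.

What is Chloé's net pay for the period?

State unemployment insurance (employee share): $1,469.23 × 0.001 = $1.47
SDI: $1,469.23 × 0.0176 = $25.86
Social Security tax: $1,469.23 × 0.0521 = $76.55
Vision plan: $138.34
Total deductions = $1.47 + $25.86 + $76.55 + $138.34 = $242.22
Net pay = $1,469.23 − $242.22 = $1,227.01

$1,227.01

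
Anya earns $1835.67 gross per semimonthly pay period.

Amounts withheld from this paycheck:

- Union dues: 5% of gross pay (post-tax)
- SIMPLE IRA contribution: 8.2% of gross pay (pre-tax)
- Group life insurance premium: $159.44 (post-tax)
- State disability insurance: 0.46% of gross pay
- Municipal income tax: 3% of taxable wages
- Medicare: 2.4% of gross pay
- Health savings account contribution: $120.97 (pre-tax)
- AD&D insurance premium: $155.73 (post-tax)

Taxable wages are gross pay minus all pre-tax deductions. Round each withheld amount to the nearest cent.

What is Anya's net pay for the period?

SIMPLE IRA contribution: $1835.67 × 0.082 = $150.52
Health savings account contribution: $120.97
Pre-tax total = $150.52 + $120.97 = $271.49
Taxable wages = $1835.67 − $271.49 = $1564.18
Municipal income tax: $1564.18 × 0.03 = $46.93
State disability insurance: $1835.67 × 0.0046 = $8.44
Medicare: $1835.67 × 0.024 = $44.06
Group life insurance premium: $159.44
Union dues: $1835.67 × 0.05 = $91.78
AD&D insurance premium: $155.73
Total deductions = $150.52 + $120.97 + $46.93 + $8.44 + $44.06 + $159.44 + $91.78 + $155.73 = $777.87
Net pay = $1835.67 − $777.87 = $1057.80

$1057.80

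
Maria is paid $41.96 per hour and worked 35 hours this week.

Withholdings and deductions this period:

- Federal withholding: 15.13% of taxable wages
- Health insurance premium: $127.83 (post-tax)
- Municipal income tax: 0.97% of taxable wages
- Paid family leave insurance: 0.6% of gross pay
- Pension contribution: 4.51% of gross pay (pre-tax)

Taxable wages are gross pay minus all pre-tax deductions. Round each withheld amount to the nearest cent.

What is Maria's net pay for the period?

$1,039.95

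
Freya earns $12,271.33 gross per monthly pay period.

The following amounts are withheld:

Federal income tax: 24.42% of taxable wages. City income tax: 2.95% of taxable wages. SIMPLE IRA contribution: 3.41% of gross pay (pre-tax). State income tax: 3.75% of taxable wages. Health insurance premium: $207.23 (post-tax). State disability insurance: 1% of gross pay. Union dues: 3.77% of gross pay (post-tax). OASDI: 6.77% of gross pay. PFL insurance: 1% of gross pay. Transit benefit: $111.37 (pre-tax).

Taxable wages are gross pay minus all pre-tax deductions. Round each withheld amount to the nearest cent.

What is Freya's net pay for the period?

SIMPLE IRA contribution: $12,271.33 × 0.0341 = $418.45
Transit benefit: $111.37
Pre-tax total = $418.45 + $111.37 = $529.82
Taxable wages = $12,271.33 − $529.82 = $11,741.51
City income tax: $11,741.51 × 0.0295 = $346.37
Federal income tax: $11,741.51 × 0.2442 = $2,867.28
State income tax: $11,741.51 × 0.0375 = $440.31
PFL insurance: $12,271.33 × 0.01 = $122.71
OASDI: $12,271.33 × 0.0677 = $830.77
State disability insurance: $12,271.33 × 0.01 = $122.71
Union dues: $12,271.33 × 0.0377 = $462.63
Health insurance premium: $207.23
Total deductions = $418.45 + $111.37 + $346.37 + $2,867.28 + $440.31 + $122.71 + $830.77 + $122.71 + $462.63 + $207.23 = $5,929.83
Net pay = $12,271.33 − $5,929.83 = $6,341.50

$6,341.50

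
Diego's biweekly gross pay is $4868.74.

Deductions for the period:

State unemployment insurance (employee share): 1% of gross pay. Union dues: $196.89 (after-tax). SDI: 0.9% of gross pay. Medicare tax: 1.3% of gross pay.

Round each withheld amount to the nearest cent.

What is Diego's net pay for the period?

SDI: $4868.74 × 0.009 = $43.82
State unemployment insurance (employee share): $4868.74 × 0.01 = $48.69
Medicare tax: $4868.74 × 0.013 = $63.29
Union dues: $196.89
Total deductions = $43.82 + $48.69 + $63.29 + $196.89 = $352.69
Net pay = $4868.74 − $352.69 = $4516.05

$4516.05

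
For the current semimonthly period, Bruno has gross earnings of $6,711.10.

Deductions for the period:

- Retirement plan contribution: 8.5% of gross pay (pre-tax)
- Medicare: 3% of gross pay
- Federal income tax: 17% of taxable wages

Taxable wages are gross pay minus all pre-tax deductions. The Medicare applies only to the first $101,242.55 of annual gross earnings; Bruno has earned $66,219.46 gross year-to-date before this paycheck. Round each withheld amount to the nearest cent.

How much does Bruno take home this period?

$4,895.42

Retirement plan contribution: $6,711.10 × 0.085 = $570.44
Taxable wages = $6,711.10 − $570.44 = $6,140.66
Federal income tax: $6,140.66 × 0.17 = $1,043.91
Medicare: cap not yet reached, full $6,711.10 is subject → $6,711.10 × 0.03 = $201.33
Total deductions = $570.44 + $1,043.91 + $201.33 = $1,815.68
Net pay = $6,711.10 − $1,815.68 = $4,895.42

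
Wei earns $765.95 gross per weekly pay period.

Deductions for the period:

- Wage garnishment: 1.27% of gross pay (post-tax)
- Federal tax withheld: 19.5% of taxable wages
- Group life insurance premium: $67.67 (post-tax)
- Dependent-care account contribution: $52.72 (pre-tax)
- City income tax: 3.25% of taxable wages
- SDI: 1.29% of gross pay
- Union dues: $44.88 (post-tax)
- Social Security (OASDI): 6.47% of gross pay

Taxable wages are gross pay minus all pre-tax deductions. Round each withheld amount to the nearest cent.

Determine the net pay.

Dependent-care account contribution: $52.72
Taxable wages = $765.95 − $52.72 = $713.23
Federal tax withheld: $713.23 × 0.195 = $139.08
City income tax: $713.23 × 0.0325 = $23.18
SDI: $765.95 × 0.0129 = $9.88
Social Security (OASDI): $765.95 × 0.0647 = $49.56
Group life insurance premium: $67.67
Union dues: $44.88
Wage garnishment: $765.95 × 0.0127 = $9.73
Total deductions = $52.72 + $139.08 + $23.18 + $9.88 + $49.56 + $67.67 + $44.88 + $9.73 = $396.70
Net pay = $765.95 − $396.70 = $369.25

$369.25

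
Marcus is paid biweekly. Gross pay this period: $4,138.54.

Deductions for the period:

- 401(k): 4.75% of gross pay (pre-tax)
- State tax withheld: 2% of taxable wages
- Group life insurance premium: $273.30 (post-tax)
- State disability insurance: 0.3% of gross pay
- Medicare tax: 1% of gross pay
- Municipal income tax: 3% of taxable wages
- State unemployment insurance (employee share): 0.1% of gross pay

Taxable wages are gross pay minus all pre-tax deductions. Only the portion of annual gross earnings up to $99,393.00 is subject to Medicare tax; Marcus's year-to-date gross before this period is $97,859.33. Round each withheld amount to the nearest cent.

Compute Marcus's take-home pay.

401(k): $4,138.54 × 0.0475 = $196.58
Taxable wages = $4,138.54 − $196.58 = $3,941.96
State tax withheld: $3,941.96 × 0.02 = $78.84
Municipal income tax: $3,941.96 × 0.03 = $118.26
Medicare tax: only $99,393.00 − $97,859.33 = $1,533.67 of this check is subject → $1,533.67 × 0.01 = $15.34
State disability insurance: $4,138.54 × 0.003 = $12.42
State unemployment insurance (employee share): $4,138.54 × 0.001 = $4.14
Group life insurance premium: $273.30
Total deductions = $196.58 + $78.84 + $118.26 + $15.34 + $12.42 + $4.14 + $273.30 = $698.88
Net pay = $4,138.54 − $698.88 = $3,439.66

$3,439.66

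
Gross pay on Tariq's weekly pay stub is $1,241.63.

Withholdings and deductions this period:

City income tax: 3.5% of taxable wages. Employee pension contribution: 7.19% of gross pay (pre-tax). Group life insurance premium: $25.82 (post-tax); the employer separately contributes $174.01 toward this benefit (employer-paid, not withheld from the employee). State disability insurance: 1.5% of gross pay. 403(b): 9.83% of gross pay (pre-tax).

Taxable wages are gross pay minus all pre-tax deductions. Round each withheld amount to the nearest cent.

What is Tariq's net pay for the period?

Employee pension contribution: $1,241.63 × 0.0719 = $89.27
403(b): $1,241.63 × 0.0983 = $122.05
Pre-tax total = $89.27 + $122.05 = $211.32
Taxable wages = $1,241.63 − $211.32 = $1,030.31
City income tax: $1,030.31 × 0.035 = $36.06
State disability insurance: $1,241.63 × 0.015 = $18.62
Group life insurance premium: $25.82
(Employer's $174.01 toward group life insurance premium is not withheld from the employee.)
Total deductions = $89.27 + $122.05 + $36.06 + $18.62 + $25.82 = $291.82
Net pay = $1,241.63 − $291.82 = $949.81

$949.81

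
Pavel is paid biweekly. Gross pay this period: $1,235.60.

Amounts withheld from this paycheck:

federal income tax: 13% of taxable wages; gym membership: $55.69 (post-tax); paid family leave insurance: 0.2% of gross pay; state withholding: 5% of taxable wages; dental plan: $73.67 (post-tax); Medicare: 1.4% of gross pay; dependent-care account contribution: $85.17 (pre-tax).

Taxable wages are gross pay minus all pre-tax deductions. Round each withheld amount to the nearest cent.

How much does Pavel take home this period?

Dependent-care account contribution: $85.17
Taxable wages = $1,235.60 − $85.17 = $1,150.43
State withholding: $1,150.43 × 0.05 = $57.52
Federal income tax: $1,150.43 × 0.13 = $149.56
Paid family leave insurance: $1,235.60 × 0.002 = $2.47
Medicare: $1,235.60 × 0.014 = $17.30
Gym membership: $55.69
Dental plan: $73.67
Total deductions = $85.17 + $57.52 + $149.56 + $2.47 + $17.30 + $55.69 + $73.67 = $441.38
Net pay = $1,235.60 − $441.38 = $794.22

$794.22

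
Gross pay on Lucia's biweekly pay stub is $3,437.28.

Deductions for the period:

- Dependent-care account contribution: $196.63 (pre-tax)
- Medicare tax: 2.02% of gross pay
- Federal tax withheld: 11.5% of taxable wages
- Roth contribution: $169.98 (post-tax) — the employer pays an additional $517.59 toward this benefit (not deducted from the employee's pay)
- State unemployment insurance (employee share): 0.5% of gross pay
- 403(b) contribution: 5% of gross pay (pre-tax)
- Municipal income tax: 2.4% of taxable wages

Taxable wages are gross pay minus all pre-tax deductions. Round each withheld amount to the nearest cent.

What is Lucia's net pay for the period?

$2,385.63

Dependent-care account contribution: $196.63
403(b) contribution: $3,437.28 × 0.05 = $171.86
Pre-tax total = $196.63 + $171.86 = $368.49
Taxable wages = $3,437.28 − $368.49 = $3,068.79
Municipal income tax: $3,068.79 × 0.024 = $73.65
Federal tax withheld: $3,068.79 × 0.115 = $352.91
Medicare tax: $3,437.28 × 0.0202 = $69.43
State unemployment insurance (employee share): $3,437.28 × 0.005 = $17.19
Roth contribution: $169.98
(Employer's $517.59 toward Roth contribution is not withheld from the employee.)
Total deductions = $196.63 + $171.86 + $73.65 + $352.91 + $69.43 + $17.19 + $169.98 = $1,051.65
Net pay = $3,437.28 − $1,051.65 = $2,385.63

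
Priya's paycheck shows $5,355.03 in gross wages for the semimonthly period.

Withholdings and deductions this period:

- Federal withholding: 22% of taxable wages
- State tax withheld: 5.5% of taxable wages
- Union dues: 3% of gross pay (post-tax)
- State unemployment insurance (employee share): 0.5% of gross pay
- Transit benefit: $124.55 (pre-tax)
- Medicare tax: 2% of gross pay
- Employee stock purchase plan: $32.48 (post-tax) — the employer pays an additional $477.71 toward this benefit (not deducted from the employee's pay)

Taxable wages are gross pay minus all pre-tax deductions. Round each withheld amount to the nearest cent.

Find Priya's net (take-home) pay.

$3,465.08

Transit benefit: $124.55
Taxable wages = $5,355.03 − $124.55 = $5,230.48
State tax withheld: $5,230.48 × 0.055 = $287.68
Federal withholding: $5,230.48 × 0.22 = $1,150.71
State unemployment insurance (employee share): $5,355.03 × 0.005 = $26.78
Medicare tax: $5,355.03 × 0.02 = $107.10
Employee stock purchase plan: $32.48
Union dues: $5,355.03 × 0.03 = $160.65
(Employer's $477.71 toward employee stock purchase plan is not withheld from the employee.)
Total deductions = $124.55 + $287.68 + $1,150.71 + $26.78 + $107.10 + $32.48 + $160.65 = $1,889.95
Net pay = $5,355.03 − $1,889.95 = $3,465.08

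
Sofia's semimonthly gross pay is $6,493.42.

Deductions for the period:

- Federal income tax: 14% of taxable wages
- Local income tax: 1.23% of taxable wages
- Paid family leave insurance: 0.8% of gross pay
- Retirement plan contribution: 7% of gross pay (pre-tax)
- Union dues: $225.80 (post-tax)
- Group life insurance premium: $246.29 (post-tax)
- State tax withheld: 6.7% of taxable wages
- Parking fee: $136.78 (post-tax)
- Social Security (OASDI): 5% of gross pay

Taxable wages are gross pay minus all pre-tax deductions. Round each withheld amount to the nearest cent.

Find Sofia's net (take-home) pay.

Retirement plan contribution: $6,493.42 × 0.07 = $454.54
Taxable wages = $6,493.42 − $454.54 = $6,038.88
Federal income tax: $6,038.88 × 0.14 = $845.44
State tax withheld: $6,038.88 × 0.067 = $404.60
Local income tax: $6,038.88 × 0.0123 = $74.28
Social Security (OASDI): $6,493.42 × 0.05 = $324.67
Paid family leave insurance: $6,493.42 × 0.008 = $51.95
Union dues: $225.80
Group life insurance premium: $246.29
Parking fee: $136.78
Total deductions = $454.54 + $845.44 + $404.60 + $74.28 + $324.67 + $51.95 + $225.80 + $246.29 + $136.78 = $2,764.35
Net pay = $6,493.42 − $2,764.35 = $3,729.07

$3,729.07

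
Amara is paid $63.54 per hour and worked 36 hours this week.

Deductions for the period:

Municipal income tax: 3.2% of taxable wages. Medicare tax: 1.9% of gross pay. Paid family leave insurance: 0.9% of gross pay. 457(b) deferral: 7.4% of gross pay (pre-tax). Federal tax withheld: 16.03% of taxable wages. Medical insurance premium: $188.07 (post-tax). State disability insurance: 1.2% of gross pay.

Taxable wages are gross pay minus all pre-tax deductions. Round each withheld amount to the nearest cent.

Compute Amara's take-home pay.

$1,431.28

Gross pay: 36 × $63.54 = $2,287.44
457(b) deferral: $2,287.44 × 0.074 = $169.27
Taxable wages = $2,287.44 − $169.27 = $2,118.17
Municipal income tax: $2,118.17 × 0.032 = $67.78
Federal tax withheld: $2,118.17 × 0.1603 = $339.54
Medicare tax: $2,287.44 × 0.019 = $43.46
State disability insurance: $2,287.44 × 0.012 = $27.45
Paid family leave insurance: $2,287.44 × 0.009 = $20.59
Medical insurance premium: $188.07
Total deductions = $169.27 + $67.78 + $339.54 + $43.46 + $27.45 + $20.59 + $188.07 = $856.16
Net pay = $2,287.44 − $856.16 = $1,431.28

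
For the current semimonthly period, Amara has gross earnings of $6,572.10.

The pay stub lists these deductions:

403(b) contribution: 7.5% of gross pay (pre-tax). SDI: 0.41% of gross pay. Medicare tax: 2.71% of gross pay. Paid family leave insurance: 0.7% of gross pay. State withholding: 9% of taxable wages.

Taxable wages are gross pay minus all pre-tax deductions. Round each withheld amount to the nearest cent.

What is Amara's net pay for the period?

$5,281.01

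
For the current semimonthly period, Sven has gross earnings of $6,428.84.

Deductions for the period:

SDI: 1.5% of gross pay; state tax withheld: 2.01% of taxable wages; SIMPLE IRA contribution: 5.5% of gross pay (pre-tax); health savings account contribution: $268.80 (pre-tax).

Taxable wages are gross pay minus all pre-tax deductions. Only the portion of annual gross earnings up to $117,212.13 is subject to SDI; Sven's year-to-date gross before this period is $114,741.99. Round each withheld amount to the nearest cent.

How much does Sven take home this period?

$5,652.69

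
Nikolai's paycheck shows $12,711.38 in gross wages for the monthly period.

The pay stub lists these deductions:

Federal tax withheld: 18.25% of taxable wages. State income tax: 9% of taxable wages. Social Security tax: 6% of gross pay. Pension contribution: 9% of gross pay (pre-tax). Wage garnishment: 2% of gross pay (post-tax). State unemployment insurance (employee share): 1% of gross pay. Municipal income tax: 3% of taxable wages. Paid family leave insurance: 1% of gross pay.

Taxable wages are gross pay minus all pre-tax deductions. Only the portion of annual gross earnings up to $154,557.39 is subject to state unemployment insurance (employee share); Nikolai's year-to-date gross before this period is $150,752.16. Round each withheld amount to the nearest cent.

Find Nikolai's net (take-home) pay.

$6,886.17

Pension contribution: $12,711.38 × 0.09 = $1,144.02
Taxable wages = $12,711.38 − $1,144.02 = $11,567.36
Municipal income tax: $11,567.36 × 0.03 = $347.02
State income tax: $11,567.36 × 0.09 = $1,041.06
Federal tax withheld: $11,567.36 × 0.1825 = $2,111.04
State unemployment insurance (employee share): only $154,557.39 − $150,752.16 = $3,805.23 of this check is subject → $3,805.23 × 0.01 = $38.05
Social Security tax: $12,711.38 × 0.06 = $762.68
Paid family leave insurance: $12,711.38 × 0.01 = $127.11
Wage garnishment: $12,711.38 × 0.02 = $254.23
Total deductions = $1,144.02 + $347.02 + $1,041.06 + $2,111.04 + $38.05 + $762.68 + $127.11 + $254.23 = $5,825.21
Net pay = $12,711.38 − $5,825.21 = $6,886.17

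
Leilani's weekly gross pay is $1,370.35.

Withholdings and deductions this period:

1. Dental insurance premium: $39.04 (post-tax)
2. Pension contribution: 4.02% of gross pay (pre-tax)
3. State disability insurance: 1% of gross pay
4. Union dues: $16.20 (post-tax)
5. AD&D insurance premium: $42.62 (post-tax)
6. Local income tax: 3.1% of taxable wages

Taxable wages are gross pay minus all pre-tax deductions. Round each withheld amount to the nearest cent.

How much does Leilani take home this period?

$1,162.93

Pension contribution: $1,370.35 × 0.0402 = $55.09
Taxable wages = $1,370.35 − $55.09 = $1,315.26
Local income tax: $1,315.26 × 0.031 = $40.77
State disability insurance: $1,370.35 × 0.01 = $13.70
Dental insurance premium: $39.04
AD&D insurance premium: $42.62
Union dues: $16.20
Total deductions = $55.09 + $40.77 + $13.70 + $39.04 + $42.62 + $16.20 = $207.42
Net pay = $1,370.35 − $207.42 = $1,162.93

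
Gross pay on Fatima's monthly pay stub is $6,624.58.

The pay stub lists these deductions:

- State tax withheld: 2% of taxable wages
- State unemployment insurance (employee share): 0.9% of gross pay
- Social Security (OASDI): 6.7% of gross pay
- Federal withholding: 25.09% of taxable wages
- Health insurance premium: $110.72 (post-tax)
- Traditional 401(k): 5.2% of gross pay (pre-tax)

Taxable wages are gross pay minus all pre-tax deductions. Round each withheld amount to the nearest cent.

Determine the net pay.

Traditional 401(k): $6,624.58 × 0.052 = $344.48
Taxable wages = $6,624.58 − $344.48 = $6,280.10
State tax withheld: $6,280.10 × 0.02 = $125.60
Federal withholding: $6,280.10 × 0.2509 = $1,575.68
Social Security (OASDI): $6,624.58 × 0.067 = $443.85
State unemployment insurance (employee share): $6,624.58 × 0.009 = $59.62
Health insurance premium: $110.72
Total deductions = $344.48 + $125.60 + $1,575.68 + $443.85 + $59.62 + $110.72 = $2,659.95
Net pay = $6,624.58 − $2,659.95 = $3,964.63

$3,964.63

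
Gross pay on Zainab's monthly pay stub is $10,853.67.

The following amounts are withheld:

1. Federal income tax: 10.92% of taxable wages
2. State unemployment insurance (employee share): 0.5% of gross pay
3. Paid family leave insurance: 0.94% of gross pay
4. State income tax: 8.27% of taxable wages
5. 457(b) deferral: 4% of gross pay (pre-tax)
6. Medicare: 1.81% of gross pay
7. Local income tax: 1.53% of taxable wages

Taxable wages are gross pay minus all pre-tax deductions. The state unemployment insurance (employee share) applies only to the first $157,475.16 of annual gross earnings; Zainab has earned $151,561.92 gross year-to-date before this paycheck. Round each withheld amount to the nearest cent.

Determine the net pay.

457(b) deferral: $10,853.67 × 0.04 = $434.15
Taxable wages = $10,853.67 − $434.15 = $10,419.52
Local income tax: $10,419.52 × 0.0153 = $159.42
State income tax: $10,419.52 × 0.0827 = $861.69
Federal income tax: $10,419.52 × 0.1092 = $1,137.81
Medicare: $10,853.67 × 0.0181 = $196.45
State unemployment insurance (employee share): only $157,475.16 − $151,561.92 = $5,913.24 of this check is subject → $5,913.24 × 0.005 = $29.57
Paid family leave insurance: $10,853.67 × 0.0094 = $102.02
Total deductions = $434.15 + $159.42 + $861.69 + $1,137.81 + $196.45 + $29.57 + $102.02 = $2,921.11
Net pay = $10,853.67 − $2,921.11 = $7,932.56

$7,932.56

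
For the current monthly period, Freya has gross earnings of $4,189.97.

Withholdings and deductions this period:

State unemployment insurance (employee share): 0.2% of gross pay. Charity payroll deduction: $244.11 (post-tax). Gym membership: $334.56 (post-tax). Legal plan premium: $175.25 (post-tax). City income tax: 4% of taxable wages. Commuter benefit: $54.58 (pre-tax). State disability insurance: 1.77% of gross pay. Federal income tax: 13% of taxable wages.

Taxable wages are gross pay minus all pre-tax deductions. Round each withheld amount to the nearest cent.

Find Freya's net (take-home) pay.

Commuter benefit: $54.58
Taxable wages = $4,189.97 − $54.58 = $4,135.39
City income tax: $4,135.39 × 0.04 = $165.42
Federal income tax: $4,135.39 × 0.13 = $537.60
State disability insurance: $4,189.97 × 0.0177 = $74.16
State unemployment insurance (employee share): $4,189.97 × 0.002 = $8.38
Legal plan premium: $175.25
Charity payroll deduction: $244.11
Gym membership: $334.56
Total deductions = $54.58 + $165.42 + $537.60 + $74.16 + $8.38 + $175.25 + $244.11 + $334.56 = $1,594.06
Net pay = $4,189.97 − $1,594.06 = $2,595.91

$2,595.91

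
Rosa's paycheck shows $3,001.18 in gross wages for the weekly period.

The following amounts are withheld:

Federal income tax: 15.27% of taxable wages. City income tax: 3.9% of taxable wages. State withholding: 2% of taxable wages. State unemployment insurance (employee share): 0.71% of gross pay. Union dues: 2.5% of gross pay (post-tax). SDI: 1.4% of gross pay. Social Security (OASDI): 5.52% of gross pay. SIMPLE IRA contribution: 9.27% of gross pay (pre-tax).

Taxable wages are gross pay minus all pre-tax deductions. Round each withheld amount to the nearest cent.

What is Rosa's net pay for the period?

SIMPLE IRA contribution: $3,001.18 × 0.0927 = $278.21
Taxable wages = $3,001.18 − $278.21 = $2,722.97
Federal income tax: $2,722.97 × 0.1527 = $415.80
State withholding: $2,722.97 × 0.02 = $54.46
City income tax: $2,722.97 × 0.039 = $106.20
SDI: $3,001.18 × 0.014 = $42.02
State unemployment insurance (employee share): $3,001.18 × 0.0071 = $21.31
Social Security (OASDI): $3,001.18 × 0.0552 = $165.67
Union dues: $3,001.18 × 0.025 = $75.03
Total deductions = $278.21 + $415.80 + $54.46 + $106.20 + $42.02 + $21.31 + $165.67 + $75.03 = $1,158.70
Net pay = $3,001.18 − $1,158.70 = $1,842.48

$1,842.48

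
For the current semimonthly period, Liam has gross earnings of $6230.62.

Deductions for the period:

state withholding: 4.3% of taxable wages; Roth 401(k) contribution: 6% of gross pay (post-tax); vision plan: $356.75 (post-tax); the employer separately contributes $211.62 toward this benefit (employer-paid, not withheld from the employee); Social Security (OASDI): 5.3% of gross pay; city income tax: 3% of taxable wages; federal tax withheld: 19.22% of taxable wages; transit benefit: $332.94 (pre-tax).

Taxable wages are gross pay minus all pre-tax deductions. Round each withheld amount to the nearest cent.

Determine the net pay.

Transit benefit: $332.94
Taxable wages = $6230.62 − $332.94 = $5897.68
State withholding: $5897.68 × 0.043 = $253.60
City income tax: $5897.68 × 0.03 = $176.93
Federal tax withheld: $5897.68 × 0.1922 = $1133.53
Social Security (OASDI): $6230.62 × 0.053 = $330.22
Roth 401(k) contribution: $6230.62 × 0.06 = $373.84
Vision plan: $356.75
(Employer's $211.62 toward vision plan is not withheld from the employee.)
Total deductions = $332.94 + $253.60 + $176.93 + $1133.53 + $330.22 + $373.84 + $356.75 = $2957.81
Net pay = $6230.62 − $2957.81 = $3272.81

$3272.81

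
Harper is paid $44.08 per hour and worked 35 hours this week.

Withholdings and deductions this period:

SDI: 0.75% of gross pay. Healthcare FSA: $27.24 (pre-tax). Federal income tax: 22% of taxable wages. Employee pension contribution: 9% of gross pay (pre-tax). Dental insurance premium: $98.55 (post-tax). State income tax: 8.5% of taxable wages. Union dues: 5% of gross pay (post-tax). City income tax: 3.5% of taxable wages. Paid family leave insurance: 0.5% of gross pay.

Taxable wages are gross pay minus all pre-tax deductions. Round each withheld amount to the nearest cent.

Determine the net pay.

$713.66

Gross pay: 35 × $44.08 = $1,542.80
Employee pension contribution: $1,542.80 × 0.09 = $138.85
Healthcare FSA: $27.24
Pre-tax total = $138.85 + $27.24 = $166.09
Taxable wages = $1,542.80 − $166.09 = $1,376.71
State income tax: $1,376.71 × 0.085 = $117.02
Federal income tax: $1,376.71 × 0.22 = $302.88
City income tax: $1,376.71 × 0.035 = $48.18
SDI: $1,542.80 × 0.0075 = $11.57
Paid family leave insurance: $1,542.80 × 0.005 = $7.71
Dental insurance premium: $98.55
Union dues: $1,542.80 × 0.05 = $77.14
Total deductions = $138.85 + $27.24 + $117.02 + $302.88 + $48.18 + $11.57 + $7.71 + $98.55 + $77.14 = $829.14
Net pay = $1,542.80 − $829.14 = $713.66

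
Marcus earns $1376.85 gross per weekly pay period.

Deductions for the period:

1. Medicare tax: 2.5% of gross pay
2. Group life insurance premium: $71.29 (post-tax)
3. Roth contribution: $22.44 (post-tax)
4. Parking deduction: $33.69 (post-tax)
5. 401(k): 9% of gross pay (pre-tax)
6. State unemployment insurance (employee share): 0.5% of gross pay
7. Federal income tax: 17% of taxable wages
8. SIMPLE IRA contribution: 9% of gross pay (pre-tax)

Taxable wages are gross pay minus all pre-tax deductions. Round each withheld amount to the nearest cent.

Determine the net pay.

401(k): $1376.85 × 0.09 = $123.92
SIMPLE IRA contribution: $1376.85 × 0.09 = $123.92
Pre-tax total = $123.92 + $123.92 = $247.84
Taxable wages = $1376.85 − $247.84 = $1129.01
Federal income tax: $1129.01 × 0.17 = $191.93
Medicare tax: $1376.85 × 0.025 = $34.42
State unemployment insurance (employee share): $1376.85 × 0.005 = $6.88
Parking deduction: $33.69
Roth contribution: $22.44
Group life insurance premium: $71.29
Total deductions = $123.92 + $123.92 + $191.93 + $34.42 + $6.88 + $33.69 + $22.44 + $71.29 = $608.49
Net pay = $1376.85 − $608.49 = $768.36

$768.36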